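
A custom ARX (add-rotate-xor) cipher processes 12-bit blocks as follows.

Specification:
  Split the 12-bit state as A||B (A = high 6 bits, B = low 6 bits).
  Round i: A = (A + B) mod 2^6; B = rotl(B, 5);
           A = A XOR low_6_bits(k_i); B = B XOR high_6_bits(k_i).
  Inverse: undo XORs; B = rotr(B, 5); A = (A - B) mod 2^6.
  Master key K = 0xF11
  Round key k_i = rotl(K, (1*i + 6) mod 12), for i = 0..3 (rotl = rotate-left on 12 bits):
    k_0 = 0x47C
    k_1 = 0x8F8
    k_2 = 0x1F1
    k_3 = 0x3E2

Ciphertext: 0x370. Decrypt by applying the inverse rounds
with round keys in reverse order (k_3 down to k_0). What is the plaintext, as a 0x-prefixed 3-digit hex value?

0x36B

s_0 = ciphertext = 0x370
s_1 = InvRound(s_0, k_3) = 0xC3F
s_2 = InvRound(s_1, k_2) = 0x431
s_3 = InvRound(s_2, k_1) = 0x124
s_4 = InvRound(s_3, k_0) = 0x36B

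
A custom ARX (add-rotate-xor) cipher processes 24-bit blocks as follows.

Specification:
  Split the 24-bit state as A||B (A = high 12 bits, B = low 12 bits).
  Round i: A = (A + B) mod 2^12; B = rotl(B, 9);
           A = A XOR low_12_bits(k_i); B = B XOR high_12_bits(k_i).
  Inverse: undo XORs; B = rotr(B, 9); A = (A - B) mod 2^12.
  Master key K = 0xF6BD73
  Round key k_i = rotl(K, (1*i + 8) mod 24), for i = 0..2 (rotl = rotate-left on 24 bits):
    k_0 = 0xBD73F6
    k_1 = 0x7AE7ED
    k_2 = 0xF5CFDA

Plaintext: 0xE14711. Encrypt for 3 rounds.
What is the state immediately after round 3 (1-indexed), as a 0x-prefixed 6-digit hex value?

s_0 = plaintext = 0xE14711
s_1 = Round(s_0, k_0) = 0x6D3935
s_2 = Round(s_1, k_1) = 0x7E5C88
s_3 = Round(s_2, k_2) = 0xBB7ECD

0xBB7ECD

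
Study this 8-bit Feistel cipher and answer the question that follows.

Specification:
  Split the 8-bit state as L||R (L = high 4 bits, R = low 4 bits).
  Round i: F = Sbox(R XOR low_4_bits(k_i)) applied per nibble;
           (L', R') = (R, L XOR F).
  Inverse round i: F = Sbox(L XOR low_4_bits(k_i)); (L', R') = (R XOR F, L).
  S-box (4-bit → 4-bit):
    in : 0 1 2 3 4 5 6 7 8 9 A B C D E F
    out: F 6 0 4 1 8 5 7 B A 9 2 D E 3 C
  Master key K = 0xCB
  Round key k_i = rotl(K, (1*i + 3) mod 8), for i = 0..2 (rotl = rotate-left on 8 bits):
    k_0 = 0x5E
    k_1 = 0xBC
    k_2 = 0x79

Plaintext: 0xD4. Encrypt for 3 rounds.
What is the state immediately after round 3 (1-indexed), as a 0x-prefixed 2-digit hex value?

s_0 = plaintext = 0xD4
s_1 = Round(s_0, k_0) = 0x44
s_2 = Round(s_1, k_1) = 0x4F
s_3 = Round(s_2, k_2) = 0xF1

0xF1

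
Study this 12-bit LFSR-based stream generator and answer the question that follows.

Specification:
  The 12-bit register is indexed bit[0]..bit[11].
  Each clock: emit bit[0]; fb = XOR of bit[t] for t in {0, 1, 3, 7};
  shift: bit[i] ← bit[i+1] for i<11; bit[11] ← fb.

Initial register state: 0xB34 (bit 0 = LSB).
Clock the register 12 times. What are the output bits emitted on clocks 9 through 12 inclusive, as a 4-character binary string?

1101

reg_0 = 0xB34
clock 1: out=0, reg = 0x59A
clock 2: out=0, reg = 0xACD
clock 3: out=1, reg = 0xD66
clock 4: out=0, reg = 0xEB3
clock 5: out=1, reg = 0xF59
clock 6: out=1, reg = 0x7AC
clock 7: out=0, reg = 0x3D6
clock 8: out=0, reg = 0x1EB
clock 9: out=1, reg = 0x0F5
clock 10: out=1, reg = 0x07A
clock 11: out=0, reg = 0x03D
clock 12: out=1, reg = 0x01E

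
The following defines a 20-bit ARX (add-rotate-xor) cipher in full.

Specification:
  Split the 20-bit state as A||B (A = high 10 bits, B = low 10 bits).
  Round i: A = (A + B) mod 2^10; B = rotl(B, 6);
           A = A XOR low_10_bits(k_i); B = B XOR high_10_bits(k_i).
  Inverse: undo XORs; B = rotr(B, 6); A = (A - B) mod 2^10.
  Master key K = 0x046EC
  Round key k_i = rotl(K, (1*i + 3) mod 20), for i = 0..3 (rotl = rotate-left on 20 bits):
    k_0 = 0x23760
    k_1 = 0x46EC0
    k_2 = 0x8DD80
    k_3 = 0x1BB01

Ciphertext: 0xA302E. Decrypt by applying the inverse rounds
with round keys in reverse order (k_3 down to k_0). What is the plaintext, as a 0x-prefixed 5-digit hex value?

0x3F74E

s_0 = ciphertext = 0xA302E
s_1 = InvRound(s_0, k_3) = 0x63001
s_2 = InvRound(s_1, k_2) = 0x29368
s_3 = InvRound(s_2, k_1) = 0xCAF39
s_4 = InvRound(s_3, k_0) = 0x3F74E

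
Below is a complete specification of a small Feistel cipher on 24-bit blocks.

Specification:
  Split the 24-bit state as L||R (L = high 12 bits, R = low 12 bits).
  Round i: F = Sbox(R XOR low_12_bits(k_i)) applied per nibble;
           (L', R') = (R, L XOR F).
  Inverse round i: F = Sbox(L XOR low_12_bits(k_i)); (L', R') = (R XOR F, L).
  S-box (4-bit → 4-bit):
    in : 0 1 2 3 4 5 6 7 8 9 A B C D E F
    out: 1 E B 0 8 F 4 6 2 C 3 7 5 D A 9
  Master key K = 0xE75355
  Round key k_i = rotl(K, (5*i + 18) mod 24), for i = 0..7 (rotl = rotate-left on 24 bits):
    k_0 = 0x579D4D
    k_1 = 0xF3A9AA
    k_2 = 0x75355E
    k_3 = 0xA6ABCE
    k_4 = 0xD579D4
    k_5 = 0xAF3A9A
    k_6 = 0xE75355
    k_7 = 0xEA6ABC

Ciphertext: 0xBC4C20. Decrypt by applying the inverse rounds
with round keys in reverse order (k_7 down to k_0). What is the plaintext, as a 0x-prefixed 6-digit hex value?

0xFF3890

s_0 = ciphertext = 0xBC4C20
s_1 = InvRound(s_0, k_7) = 0x242BC4
s_2 = InvRound(s_1, k_6) = 0x522242
s_3 = InvRound(s_2, k_5) = 0xB30522
s_4 = InvRound(s_3, k_4) = 0xE8AB30
s_5 = InvRound(s_4, k_3) = 0x4B8E8A
s_6 = InvRound(s_5, k_2) = 0x02E4B8
s_7 = InvRound(s_6, k_1) = 0x89002E
s_8 = InvRound(s_7, k_0) = 0xFF3890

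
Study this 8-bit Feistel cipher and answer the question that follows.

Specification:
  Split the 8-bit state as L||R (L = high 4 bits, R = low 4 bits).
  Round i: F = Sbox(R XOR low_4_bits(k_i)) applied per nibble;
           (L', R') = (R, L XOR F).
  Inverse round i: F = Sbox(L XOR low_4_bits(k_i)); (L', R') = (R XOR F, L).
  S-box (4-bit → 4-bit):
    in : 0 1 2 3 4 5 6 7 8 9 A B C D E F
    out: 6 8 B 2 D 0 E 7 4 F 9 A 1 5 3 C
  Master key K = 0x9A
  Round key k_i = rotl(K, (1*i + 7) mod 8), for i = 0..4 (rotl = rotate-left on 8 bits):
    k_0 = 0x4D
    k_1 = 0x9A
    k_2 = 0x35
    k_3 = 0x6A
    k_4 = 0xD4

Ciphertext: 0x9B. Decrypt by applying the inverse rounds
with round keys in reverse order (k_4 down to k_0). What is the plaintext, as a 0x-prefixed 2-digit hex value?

0x25

s_0 = ciphertext = 0x9B
s_1 = InvRound(s_0, k_4) = 0xE9
s_2 = InvRound(s_1, k_3) = 0x4E
s_3 = InvRound(s_2, k_2) = 0x64
s_4 = InvRound(s_3, k_1) = 0x56
s_5 = InvRound(s_4, k_0) = 0x25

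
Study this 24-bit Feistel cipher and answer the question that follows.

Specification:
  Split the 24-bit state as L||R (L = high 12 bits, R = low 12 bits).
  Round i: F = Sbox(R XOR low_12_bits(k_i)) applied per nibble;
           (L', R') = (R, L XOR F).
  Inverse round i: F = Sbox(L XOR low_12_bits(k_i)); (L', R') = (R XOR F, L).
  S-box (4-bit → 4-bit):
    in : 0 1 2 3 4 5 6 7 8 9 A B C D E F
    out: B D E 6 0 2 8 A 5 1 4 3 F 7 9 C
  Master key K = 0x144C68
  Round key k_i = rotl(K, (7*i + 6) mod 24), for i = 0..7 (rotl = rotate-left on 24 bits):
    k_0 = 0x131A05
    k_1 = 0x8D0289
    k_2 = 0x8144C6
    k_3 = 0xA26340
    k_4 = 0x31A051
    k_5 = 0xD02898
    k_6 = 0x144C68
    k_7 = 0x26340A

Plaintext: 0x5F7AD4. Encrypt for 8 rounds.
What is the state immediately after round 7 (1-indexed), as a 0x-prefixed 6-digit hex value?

s_0 = plaintext = 0x5F7AD4
s_1 = Round(s_0, k_0) = 0xAD4E8A
s_2 = Round(s_1, k_1) = 0xE8A562
s_3 = Round(s_2, k_2) = 0x5623CA
s_4 = Round(s_3, k_3) = 0x3CAE36
s_5 = Round(s_4, k_4) = 0xE36A40
s_6 = Round(s_5, k_5) = 0xA40043
s_7 = Round(s_6, k_6) = 0x0435A3
s_8 = Round(s_7, k_7) = 0x5A3D02

0x0435A3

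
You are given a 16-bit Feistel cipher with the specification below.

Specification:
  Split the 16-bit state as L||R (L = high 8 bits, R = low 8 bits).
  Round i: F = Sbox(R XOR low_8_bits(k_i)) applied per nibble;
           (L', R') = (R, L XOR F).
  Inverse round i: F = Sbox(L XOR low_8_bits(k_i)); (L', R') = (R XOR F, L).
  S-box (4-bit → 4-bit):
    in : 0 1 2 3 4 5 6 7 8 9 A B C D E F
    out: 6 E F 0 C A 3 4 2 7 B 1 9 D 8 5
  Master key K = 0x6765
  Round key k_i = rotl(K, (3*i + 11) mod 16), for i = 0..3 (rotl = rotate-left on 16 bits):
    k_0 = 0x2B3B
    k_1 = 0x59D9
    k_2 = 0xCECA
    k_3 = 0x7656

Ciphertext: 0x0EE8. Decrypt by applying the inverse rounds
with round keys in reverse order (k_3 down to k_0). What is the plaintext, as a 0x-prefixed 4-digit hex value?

0xDD14

s_0 = ciphertext = 0x0EE8
s_1 = InvRound(s_0, k_3) = 0x4A0E
s_2 = InvRound(s_1, k_2) = 0x284A
s_3 = InvRound(s_2, k_1) = 0x1428
s_4 = InvRound(s_3, k_0) = 0xDD14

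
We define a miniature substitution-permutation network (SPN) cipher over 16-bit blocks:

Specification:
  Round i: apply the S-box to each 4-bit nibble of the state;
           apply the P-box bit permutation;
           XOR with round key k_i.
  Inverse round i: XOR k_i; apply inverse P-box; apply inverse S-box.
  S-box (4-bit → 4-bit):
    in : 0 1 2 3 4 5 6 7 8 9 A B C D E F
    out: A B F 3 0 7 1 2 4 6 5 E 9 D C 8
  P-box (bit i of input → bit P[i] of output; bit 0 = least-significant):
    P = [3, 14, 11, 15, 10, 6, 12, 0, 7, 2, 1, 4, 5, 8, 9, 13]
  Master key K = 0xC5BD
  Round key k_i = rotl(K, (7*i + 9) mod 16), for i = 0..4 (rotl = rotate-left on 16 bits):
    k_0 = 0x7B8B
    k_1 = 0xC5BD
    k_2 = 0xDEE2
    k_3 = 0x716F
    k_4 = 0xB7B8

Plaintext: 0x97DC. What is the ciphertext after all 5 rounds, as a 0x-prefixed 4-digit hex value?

s_0 = plaintext = 0x97DC
s_1 = Round(s_0, k_0) = 0xEC86
s_2 = Round(s_1, k_1) = 0xF725
s_3 = Round(s_2, k_2) = 0xA2AF
s_4 = Round(s_3, k_3) = 0xE7D9
s_5 = Round(s_4, k_4) = 0xC9BD

0xC9BD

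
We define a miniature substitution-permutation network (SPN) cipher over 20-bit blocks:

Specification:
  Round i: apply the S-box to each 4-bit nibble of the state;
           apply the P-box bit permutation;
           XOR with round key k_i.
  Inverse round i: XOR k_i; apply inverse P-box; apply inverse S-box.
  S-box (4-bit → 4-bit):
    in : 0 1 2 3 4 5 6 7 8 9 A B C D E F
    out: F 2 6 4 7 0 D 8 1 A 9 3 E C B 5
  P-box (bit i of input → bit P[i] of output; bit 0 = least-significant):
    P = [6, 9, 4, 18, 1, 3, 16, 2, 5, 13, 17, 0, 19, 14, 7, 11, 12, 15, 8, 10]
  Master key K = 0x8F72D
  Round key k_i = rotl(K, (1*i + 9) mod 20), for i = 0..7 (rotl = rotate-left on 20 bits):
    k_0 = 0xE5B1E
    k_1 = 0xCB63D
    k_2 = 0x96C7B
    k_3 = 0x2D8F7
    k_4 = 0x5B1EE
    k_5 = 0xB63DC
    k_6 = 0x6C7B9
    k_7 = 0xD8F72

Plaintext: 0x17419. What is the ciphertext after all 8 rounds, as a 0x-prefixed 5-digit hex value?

s_0 = plaintext = 0x17419
s_1 = Round(s_0, k_0) = 0x8F136
s_2 = Round(s_1, k_1) = 0x186ED
s_3 = Round(s_2, k_2) = 0x7EC44
s_4 = Round(s_3, k_3) = 0x9B6AC
s_5 = Round(s_4, k_4) = 0xB77D9
s_6 = Round(s_5, k_5) = 0xEF9D9
s_7 = Round(s_6, k_6) = 0xB713C
s_8 = Round(s_7, k_7) = 0x83562

0x83562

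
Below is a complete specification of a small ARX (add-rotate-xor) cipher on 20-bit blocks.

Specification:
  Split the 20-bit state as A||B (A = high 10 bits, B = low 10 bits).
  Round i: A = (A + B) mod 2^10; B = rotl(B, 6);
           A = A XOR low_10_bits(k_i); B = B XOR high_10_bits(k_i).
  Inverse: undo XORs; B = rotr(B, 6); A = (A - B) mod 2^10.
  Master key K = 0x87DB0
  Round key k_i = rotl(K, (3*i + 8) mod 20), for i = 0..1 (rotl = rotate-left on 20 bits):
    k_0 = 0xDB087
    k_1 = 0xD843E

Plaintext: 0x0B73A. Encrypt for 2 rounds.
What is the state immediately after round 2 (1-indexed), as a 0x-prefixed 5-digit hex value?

s_0 = plaintext = 0x0B73A
s_1 = Round(s_0, k_0) = 0xF81DF
s_2 = Round(s_1, k_1) = 0x604BC

0x604BC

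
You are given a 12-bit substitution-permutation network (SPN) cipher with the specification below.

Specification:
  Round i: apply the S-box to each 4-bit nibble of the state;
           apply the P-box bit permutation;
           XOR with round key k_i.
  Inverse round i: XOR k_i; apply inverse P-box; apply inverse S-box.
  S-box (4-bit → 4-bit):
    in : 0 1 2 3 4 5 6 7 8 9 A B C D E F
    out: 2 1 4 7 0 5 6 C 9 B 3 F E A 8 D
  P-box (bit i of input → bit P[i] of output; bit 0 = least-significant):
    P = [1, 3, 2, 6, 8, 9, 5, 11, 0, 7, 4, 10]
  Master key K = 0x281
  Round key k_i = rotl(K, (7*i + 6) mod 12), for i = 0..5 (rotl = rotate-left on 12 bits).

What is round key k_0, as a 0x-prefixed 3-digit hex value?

0x04A

K = 0x281
k_0 = rotl(K, (7*0+6) mod 12) = rotl(K, 6) = 0x04A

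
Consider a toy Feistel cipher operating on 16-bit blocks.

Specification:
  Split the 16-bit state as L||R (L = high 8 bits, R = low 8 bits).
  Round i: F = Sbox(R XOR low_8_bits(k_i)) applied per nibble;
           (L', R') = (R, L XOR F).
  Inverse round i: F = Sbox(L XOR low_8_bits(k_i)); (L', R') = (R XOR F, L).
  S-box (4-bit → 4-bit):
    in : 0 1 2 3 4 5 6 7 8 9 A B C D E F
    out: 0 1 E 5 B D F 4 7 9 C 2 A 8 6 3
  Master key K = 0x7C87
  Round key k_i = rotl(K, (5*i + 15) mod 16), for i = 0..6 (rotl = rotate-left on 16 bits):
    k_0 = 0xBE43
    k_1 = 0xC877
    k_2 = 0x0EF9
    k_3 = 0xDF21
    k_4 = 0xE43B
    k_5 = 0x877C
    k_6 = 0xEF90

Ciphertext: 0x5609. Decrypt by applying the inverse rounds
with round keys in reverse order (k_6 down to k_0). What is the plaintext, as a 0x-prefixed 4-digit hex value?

0x41B9

s_0 = ciphertext = 0x5609
s_1 = InvRound(s_0, k_6) = 0xA656
s_2 = InvRound(s_1, k_5) = 0xDAA6
s_3 = InvRound(s_2, k_4) = 0xC7DA
s_4 = InvRound(s_3, k_3) = 0xB5C7
s_5 = InvRound(s_4, k_2) = 0x7DB5
s_6 = InvRound(s_5, k_1) = 0xB97D
s_7 = InvRound(s_6, k_0) = 0x41B9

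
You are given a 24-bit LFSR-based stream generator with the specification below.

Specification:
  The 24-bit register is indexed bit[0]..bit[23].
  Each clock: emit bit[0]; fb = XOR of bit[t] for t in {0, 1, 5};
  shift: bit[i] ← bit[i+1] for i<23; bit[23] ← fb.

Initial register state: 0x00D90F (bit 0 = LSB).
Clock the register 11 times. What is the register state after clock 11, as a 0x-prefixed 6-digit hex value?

reg_0 = 0x00D90F
clock 1: out=1, reg = 0x006C87
clock 2: out=1, reg = 0x003643
clock 3: out=1, reg = 0x001B21
clock 4: out=1, reg = 0x000D90
clock 5: out=0, reg = 0x0006C8
clock 6: out=0, reg = 0x000364
clock 7: out=0, reg = 0x8001B2
clock 8: out=0, reg = 0x4000D9
clock 9: out=1, reg = 0xA0006C
clock 10: out=0, reg = 0xD00036
clock 11: out=0, reg = 0x68001B

0x68001B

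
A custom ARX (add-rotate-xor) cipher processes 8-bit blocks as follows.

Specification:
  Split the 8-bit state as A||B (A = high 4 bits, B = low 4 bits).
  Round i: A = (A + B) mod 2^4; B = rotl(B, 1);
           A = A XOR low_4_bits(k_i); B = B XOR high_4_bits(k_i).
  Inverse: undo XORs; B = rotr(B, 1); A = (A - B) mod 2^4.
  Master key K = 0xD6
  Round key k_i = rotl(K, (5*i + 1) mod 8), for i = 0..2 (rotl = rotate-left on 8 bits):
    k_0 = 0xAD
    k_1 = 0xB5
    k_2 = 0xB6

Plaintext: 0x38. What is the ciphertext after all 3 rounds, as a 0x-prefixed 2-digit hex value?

0x62

s_0 = plaintext = 0x38
s_1 = Round(s_0, k_0) = 0x6B
s_2 = Round(s_1, k_1) = 0x4C
s_3 = Round(s_2, k_2) = 0x62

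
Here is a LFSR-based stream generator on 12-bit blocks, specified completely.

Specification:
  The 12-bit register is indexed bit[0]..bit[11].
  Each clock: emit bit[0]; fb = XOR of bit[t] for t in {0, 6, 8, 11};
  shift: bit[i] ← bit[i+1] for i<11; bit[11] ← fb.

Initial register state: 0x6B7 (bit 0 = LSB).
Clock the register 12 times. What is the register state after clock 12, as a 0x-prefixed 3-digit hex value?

0xA29

reg_0 = 0x6B7
clock 1: out=1, reg = 0xB5B
clock 2: out=1, reg = 0x5AD
clock 3: out=1, reg = 0x2D6
clock 4: out=0, reg = 0x96B
clock 5: out=1, reg = 0x4B5
clock 6: out=1, reg = 0xA5A
clock 7: out=0, reg = 0x52D
clock 8: out=1, reg = 0x296
clock 9: out=0, reg = 0x14B
clock 10: out=1, reg = 0x8A5
clock 11: out=1, reg = 0x452
clock 12: out=0, reg = 0xA29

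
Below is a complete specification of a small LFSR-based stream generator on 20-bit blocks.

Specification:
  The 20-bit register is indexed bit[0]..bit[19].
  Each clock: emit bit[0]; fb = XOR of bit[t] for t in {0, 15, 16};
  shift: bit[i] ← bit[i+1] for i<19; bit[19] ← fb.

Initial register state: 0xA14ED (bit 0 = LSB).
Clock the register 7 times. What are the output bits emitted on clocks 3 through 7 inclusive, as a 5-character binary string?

11011

reg_0 = 0xA14ED
clock 1: out=1, reg = 0xD0A76
clock 2: out=0, reg = 0xE853B
clock 3: out=1, reg = 0x7429D
clock 4: out=1, reg = 0x3A14E
clock 5: out=0, reg = 0x1D0A7
clock 6: out=1, reg = 0x8E853
clock 7: out=1, reg = 0x47429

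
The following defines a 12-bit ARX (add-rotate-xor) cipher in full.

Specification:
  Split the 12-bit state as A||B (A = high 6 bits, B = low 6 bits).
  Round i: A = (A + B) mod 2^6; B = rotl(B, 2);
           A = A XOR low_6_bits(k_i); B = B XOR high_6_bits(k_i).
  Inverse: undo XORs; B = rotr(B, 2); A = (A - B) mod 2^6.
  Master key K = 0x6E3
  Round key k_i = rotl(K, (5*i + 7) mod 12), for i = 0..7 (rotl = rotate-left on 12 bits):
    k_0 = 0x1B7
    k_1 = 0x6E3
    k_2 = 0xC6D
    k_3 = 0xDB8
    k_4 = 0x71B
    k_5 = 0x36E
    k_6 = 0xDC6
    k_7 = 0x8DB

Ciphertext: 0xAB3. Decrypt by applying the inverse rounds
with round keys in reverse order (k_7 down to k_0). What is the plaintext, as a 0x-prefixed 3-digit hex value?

0x810

s_0 = ciphertext = 0xAB3
s_1 = InvRound(s_0, k_7) = 0xB44
s_2 = InvRound(s_1, k_6) = 0xBFC
s_3 = InvRound(s_2, k_5) = 0x95C
s_4 = InvRound(s_3, k_4) = 0xF80
s_5 = InvRound(s_4, k_3) = 0x66D
s_6 = InvRound(s_5, k_2) = 0xB47
s_7 = InvRound(s_6, k_1) = 0x1C7
s_8 = InvRound(s_7, k_0) = 0x810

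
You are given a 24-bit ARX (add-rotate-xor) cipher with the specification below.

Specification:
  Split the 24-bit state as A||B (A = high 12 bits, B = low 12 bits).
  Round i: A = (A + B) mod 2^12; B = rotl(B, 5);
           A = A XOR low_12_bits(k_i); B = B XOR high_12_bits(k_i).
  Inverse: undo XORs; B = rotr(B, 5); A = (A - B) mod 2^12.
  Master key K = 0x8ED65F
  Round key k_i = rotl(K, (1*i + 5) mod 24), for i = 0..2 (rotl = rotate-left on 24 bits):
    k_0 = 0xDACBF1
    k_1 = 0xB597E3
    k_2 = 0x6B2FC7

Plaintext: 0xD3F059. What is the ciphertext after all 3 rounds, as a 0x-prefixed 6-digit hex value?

0xA2DC27

s_0 = plaintext = 0xD3F059
s_1 = Round(s_0, k_0) = 0x66968C
s_2 = Round(s_1, k_1) = 0xB16AD4
s_3 = Round(s_2, k_2) = 0xA2DC27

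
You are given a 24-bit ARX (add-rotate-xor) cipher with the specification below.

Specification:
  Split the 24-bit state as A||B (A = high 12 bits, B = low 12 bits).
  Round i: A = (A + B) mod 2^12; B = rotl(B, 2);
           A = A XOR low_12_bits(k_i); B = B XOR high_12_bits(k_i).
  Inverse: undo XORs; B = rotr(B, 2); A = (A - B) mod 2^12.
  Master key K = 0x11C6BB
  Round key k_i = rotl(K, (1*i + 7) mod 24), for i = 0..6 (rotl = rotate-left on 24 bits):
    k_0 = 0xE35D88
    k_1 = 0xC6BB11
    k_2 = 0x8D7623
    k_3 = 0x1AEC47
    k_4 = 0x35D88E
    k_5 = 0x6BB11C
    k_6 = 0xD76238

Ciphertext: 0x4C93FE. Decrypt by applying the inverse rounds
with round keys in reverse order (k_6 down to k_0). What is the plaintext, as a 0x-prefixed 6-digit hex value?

0x94AB24

s_0 = ciphertext = 0x4C93FE
s_1 = InvRound(s_0, k_6) = 0x34F3A2
s_2 = InvRound(s_1, k_5) = 0xD0D546
s_3 = InvRound(s_2, k_4) = 0x7FDD86
s_4 = InvRound(s_3, k_3) = 0x8B030A
s_5 = InvRound(s_4, k_2) = 0x79C6F7
s_6 = InvRound(s_5, k_1) = 0x9E62A7
s_7 = InvRound(s_6, k_0) = 0x94AB24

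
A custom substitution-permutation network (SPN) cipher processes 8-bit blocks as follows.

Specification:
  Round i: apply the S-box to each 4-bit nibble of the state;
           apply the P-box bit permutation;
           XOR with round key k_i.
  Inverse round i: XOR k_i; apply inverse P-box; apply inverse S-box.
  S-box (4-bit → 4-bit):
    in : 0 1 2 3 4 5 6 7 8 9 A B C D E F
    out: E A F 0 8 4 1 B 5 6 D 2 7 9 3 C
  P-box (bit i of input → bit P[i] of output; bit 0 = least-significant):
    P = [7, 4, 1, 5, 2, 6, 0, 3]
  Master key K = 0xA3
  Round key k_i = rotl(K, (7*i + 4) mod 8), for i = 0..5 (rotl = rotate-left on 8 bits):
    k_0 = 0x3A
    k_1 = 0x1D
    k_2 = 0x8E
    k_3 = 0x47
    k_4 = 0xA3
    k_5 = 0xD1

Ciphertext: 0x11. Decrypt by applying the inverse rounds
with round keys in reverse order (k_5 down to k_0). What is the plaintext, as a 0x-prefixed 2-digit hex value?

0x20

s_0 = ciphertext = 0x11
s_1 = InvRound(s_0, k_5) = 0xB6
s_2 = InvRound(s_1, k_4) = 0x8B
s_3 = InvRound(s_2, k_3) = 0x76
s_4 = InvRound(s_3, k_2) = 0x17
s_5 = InvRound(s_4, k_1) = 0x45
s_6 = InvRound(s_5, k_0) = 0x20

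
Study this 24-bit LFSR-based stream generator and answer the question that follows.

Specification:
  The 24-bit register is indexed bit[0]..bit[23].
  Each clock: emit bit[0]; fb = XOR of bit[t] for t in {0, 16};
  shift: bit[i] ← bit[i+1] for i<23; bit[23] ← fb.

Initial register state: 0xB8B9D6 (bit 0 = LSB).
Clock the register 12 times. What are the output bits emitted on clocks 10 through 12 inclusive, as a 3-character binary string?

001

reg_0 = 0xB8B9D6
clock 1: out=0, reg = 0x5C5CEB
clock 2: out=1, reg = 0xAE2E75
clock 3: out=1, reg = 0xD7173A
clock 4: out=0, reg = 0xEB8B9D
clock 5: out=1, reg = 0x75C5CE
clock 6: out=0, reg = 0xBAE2E7
clock 7: out=1, reg = 0xDD7173
clock 8: out=1, reg = 0x6EB8B9
clock 9: out=1, reg = 0xB75C5C
clock 10: out=0, reg = 0xDBAE2E
clock 11: out=0, reg = 0xEDD717
clock 12: out=1, reg = 0x76EB8B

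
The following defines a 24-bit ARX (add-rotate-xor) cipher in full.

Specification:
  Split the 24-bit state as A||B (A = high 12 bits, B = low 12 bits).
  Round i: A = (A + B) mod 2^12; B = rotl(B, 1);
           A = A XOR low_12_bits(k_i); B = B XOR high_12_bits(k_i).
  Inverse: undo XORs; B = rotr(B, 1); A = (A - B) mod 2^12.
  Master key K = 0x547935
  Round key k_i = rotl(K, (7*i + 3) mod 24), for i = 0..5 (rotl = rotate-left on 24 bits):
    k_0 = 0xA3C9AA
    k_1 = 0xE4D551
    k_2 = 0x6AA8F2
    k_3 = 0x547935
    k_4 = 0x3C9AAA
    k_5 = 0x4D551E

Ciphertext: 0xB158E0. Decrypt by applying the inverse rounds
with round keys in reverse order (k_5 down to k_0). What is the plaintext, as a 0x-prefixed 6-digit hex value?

0x6548E2

s_0 = ciphertext = 0xB158E0
s_1 = InvRound(s_0, k_5) = 0xFF1E1A
s_2 = InvRound(s_1, k_4) = 0x672EE9
s_3 = InvRound(s_2, k_3) = 0x9705D7
s_4 = InvRound(s_3, k_2) = 0x7C49BE
s_5 = InvRound(s_4, k_1) = 0x69CBF9
s_6 = InvRound(s_5, k_0) = 0x6548E2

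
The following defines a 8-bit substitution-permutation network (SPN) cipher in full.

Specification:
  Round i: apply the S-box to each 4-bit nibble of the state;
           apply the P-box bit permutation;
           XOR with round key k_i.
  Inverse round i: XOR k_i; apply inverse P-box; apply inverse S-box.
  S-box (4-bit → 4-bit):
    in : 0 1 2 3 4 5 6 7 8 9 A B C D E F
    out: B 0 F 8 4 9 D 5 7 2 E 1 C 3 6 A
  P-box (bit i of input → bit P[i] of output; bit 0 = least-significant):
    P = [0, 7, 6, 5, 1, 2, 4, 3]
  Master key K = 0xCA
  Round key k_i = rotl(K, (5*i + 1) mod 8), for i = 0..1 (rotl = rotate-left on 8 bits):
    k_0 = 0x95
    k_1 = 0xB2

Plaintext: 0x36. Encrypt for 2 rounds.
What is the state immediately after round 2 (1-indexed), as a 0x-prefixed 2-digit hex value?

0xDE

s_0 = plaintext = 0x36
s_1 = Round(s_0, k_0) = 0xFC
s_2 = Round(s_1, k_1) = 0xDE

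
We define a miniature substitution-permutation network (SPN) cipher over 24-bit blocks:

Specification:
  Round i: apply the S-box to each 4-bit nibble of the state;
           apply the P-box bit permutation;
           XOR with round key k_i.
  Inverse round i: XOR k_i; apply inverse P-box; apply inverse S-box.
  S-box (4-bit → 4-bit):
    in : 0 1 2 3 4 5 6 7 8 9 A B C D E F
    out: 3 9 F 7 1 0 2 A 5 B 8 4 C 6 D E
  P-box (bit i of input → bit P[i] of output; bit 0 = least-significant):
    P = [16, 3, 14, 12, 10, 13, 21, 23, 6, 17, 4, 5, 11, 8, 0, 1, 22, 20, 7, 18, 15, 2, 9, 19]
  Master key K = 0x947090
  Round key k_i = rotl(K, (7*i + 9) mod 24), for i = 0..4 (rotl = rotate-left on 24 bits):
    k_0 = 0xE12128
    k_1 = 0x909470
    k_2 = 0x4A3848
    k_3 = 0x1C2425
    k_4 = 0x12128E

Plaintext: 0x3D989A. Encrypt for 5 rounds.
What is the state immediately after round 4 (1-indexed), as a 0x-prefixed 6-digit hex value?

s_0 = plaintext = 0x3D989A
s_1 = Round(s_0, k_0) = 0x719EFE
s_2 = Round(s_1, k_1) = 0x7DED06
s_3 = Round(s_2, k_2) = 0x5014D7
s_4 = Round(s_3, k_3) = 0x6C1C6F
s_5 = Round(s_4, k_4) = 0x166A30

0x6C1C6F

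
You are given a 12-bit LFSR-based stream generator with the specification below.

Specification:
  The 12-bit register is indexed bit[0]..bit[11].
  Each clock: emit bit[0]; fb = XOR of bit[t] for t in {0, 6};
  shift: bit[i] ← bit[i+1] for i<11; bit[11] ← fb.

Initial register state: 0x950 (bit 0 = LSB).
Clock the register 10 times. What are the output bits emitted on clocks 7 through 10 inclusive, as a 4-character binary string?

1010

reg_0 = 0x950
clock 1: out=0, reg = 0xCA8
clock 2: out=0, reg = 0x654
clock 3: out=0, reg = 0xB2A
clock 4: out=0, reg = 0x595
clock 5: out=1, reg = 0xACA
clock 6: out=0, reg = 0xD65
clock 7: out=1, reg = 0x6B2
clock 8: out=0, reg = 0x359
clock 9: out=1, reg = 0x1AC
clock 10: out=0, reg = 0x0D6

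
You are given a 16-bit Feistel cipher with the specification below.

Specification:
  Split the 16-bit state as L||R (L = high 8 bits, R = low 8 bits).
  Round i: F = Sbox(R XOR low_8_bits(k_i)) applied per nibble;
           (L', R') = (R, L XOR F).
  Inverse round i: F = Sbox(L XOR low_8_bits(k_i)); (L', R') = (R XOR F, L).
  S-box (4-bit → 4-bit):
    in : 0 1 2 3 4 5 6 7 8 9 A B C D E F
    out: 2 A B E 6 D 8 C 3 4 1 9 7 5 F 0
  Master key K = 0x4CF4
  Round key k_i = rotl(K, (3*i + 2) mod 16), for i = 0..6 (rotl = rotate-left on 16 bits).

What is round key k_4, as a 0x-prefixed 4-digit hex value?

0x133D

K = 0x4CF4
k_0 = rotl(K, (3*0+2) mod 16) = rotl(K, 2) = 0x33D1
k_1 = rotl(K, (3*1+2) mod 16) = rotl(K, 5) = 0x9E89
k_2 = rotl(K, (3*2+2) mod 16) = rotl(K, 8) = 0xF44C
k_3 = rotl(K, (3*3+2) mod 16) = rotl(K, 11) = 0xA267
k_4 = rotl(K, (3*4+2) mod 16) = rotl(K, 14) = 0x133D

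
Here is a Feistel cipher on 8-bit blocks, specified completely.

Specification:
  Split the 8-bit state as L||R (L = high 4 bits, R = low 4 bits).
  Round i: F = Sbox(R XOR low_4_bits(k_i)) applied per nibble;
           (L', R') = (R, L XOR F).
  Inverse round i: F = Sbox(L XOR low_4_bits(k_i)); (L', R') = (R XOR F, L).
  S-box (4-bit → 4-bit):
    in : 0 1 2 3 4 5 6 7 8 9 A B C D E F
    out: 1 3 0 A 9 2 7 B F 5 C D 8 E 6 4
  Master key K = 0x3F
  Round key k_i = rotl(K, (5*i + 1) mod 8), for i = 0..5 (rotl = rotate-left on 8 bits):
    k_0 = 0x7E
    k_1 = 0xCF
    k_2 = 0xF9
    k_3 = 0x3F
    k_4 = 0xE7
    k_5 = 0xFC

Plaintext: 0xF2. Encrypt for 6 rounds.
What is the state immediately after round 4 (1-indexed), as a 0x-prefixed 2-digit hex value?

s_0 = plaintext = 0xF2
s_1 = Round(s_0, k_0) = 0x27
s_2 = Round(s_1, k_1) = 0x7D
s_3 = Round(s_2, k_2) = 0xDE
s_4 = Round(s_3, k_3) = 0xEE
s_5 = Round(s_4, k_4) = 0xEB
s_6 = Round(s_5, k_5) = 0xB5

0xEE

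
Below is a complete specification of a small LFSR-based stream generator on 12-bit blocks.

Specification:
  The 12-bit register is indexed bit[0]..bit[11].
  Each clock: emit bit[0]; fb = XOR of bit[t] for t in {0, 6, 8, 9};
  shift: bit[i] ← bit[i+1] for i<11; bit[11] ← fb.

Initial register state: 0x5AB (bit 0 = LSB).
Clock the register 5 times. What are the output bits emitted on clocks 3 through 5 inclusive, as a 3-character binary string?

010

reg_0 = 0x5AB
clock 1: out=1, reg = 0x2D5
clock 2: out=1, reg = 0x96A
clock 3: out=0, reg = 0x4B5
clock 4: out=1, reg = 0xA5A
clock 5: out=0, reg = 0x52D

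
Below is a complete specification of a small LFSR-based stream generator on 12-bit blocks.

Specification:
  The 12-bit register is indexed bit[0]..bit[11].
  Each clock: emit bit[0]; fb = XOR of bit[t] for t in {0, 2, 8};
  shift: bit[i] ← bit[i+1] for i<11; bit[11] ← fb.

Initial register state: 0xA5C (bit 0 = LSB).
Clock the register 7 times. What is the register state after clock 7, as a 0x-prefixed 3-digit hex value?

reg_0 = 0xA5C
clock 1: out=0, reg = 0xD2E
clock 2: out=0, reg = 0x697
clock 3: out=1, reg = 0x34B
clock 4: out=1, reg = 0x1A5
clock 5: out=1, reg = 0x8D2
clock 6: out=0, reg = 0x469
clock 7: out=1, reg = 0xA34

0xA34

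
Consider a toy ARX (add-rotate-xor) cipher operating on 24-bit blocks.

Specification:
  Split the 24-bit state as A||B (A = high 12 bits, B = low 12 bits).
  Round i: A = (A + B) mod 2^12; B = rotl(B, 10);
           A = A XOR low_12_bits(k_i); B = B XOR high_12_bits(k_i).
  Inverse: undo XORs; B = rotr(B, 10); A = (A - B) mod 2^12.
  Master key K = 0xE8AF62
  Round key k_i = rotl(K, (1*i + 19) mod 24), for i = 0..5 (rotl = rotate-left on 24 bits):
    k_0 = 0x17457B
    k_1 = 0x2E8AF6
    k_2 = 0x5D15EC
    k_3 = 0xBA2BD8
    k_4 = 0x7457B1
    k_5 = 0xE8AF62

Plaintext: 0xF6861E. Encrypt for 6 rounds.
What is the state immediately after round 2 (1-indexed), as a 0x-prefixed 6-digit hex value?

s_0 = plaintext = 0xF6861E
s_1 = Round(s_0, k_0) = 0x0FD8F3
s_2 = Round(s_1, k_1) = 0x306CD4
s_3 = Round(s_2, k_2) = 0xA366E4
s_4 = Round(s_3, k_3) = 0xAC2A1B
s_5 = Round(s_4, k_4) = 0x36C9C3
s_6 = Round(s_5, k_5) = 0x24D0FA

0x306CD4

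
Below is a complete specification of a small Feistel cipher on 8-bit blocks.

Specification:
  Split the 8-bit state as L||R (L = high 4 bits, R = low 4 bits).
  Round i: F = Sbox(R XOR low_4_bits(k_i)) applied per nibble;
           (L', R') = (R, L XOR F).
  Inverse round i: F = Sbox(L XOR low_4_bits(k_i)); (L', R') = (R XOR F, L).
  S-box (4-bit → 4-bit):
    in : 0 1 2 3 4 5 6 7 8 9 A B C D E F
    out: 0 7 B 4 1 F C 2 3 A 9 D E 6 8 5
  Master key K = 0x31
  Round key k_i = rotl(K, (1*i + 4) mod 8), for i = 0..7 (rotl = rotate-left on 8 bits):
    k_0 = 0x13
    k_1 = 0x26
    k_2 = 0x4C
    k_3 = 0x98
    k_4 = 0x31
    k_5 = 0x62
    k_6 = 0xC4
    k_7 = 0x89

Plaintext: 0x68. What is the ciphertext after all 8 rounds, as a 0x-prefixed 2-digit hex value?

s_0 = plaintext = 0x68
s_1 = Round(s_0, k_0) = 0x8B
s_2 = Round(s_1, k_1) = 0xBE
s_3 = Round(s_2, k_2) = 0xE0
s_4 = Round(s_3, k_3) = 0x0D
s_5 = Round(s_4, k_4) = 0xDE
s_6 = Round(s_5, k_5) = 0xE3
s_7 = Round(s_6, k_6) = 0x3C
s_8 = Round(s_7, k_7) = 0xCC

0xCC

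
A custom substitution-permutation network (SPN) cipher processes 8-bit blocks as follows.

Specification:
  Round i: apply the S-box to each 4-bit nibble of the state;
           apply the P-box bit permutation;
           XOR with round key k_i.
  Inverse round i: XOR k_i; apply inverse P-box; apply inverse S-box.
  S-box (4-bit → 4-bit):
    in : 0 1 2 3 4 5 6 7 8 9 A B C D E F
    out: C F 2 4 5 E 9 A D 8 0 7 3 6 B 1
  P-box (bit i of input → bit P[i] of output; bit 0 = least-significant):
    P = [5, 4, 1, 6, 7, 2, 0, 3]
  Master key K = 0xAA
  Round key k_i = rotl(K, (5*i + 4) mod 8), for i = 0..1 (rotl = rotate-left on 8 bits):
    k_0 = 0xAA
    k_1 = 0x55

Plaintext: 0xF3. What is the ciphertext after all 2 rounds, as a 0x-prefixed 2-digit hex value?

0x33

s_0 = plaintext = 0xF3
s_1 = Round(s_0, k_0) = 0x28
s_2 = Round(s_1, k_1) = 0x33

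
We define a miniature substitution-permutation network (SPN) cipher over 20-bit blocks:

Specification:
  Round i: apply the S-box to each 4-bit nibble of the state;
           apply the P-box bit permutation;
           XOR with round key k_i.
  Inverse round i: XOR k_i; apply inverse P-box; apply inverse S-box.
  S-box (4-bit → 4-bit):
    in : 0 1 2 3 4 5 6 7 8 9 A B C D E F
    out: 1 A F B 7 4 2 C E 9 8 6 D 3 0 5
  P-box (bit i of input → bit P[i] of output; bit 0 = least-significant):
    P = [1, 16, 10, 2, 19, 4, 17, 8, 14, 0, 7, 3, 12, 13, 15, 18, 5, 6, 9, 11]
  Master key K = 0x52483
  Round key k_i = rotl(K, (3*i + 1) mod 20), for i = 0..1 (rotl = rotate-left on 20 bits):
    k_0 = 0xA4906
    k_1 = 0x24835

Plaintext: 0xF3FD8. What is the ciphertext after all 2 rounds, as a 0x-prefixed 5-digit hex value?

s_0 = plaintext = 0xF3FD8
s_1 = Round(s_0, k_0) = 0x73FB2
s_2 = Round(s_1, k_1) = 0x536A3

0x536A3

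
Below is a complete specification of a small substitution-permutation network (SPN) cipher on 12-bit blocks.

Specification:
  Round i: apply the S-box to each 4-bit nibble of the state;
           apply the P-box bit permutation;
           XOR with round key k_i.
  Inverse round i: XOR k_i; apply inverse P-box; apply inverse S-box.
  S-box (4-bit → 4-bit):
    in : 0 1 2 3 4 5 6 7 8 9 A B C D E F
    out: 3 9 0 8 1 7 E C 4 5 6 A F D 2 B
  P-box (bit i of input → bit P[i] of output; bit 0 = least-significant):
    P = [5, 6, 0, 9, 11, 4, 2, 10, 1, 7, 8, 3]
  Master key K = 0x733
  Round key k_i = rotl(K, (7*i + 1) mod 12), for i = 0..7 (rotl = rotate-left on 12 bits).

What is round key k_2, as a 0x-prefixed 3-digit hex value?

K = 0x733
k_0 = rotl(K, (7*0+1) mod 12) = rotl(K, 1) = 0xE66
k_1 = rotl(K, (7*1+1) mod 12) = rotl(K, 8) = 0x373
k_2 = rotl(K, (7*2+1) mod 12) = rotl(K, 3) = 0x99B

0x99B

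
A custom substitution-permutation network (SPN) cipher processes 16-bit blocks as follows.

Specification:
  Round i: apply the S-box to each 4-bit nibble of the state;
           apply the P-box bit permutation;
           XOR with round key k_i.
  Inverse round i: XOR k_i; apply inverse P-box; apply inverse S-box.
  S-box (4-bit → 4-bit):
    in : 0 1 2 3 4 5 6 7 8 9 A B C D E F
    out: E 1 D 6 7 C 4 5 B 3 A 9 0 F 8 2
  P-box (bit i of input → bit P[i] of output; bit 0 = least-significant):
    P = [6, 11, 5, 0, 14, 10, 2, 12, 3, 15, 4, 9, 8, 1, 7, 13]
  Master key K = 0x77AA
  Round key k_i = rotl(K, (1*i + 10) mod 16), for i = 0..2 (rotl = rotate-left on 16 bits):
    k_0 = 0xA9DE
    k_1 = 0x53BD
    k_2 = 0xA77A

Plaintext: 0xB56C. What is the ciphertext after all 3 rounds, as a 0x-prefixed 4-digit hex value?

0x7571

s_0 = plaintext = 0xB56C
s_1 = Round(s_0, k_0) = 0x8ACA
s_2 = Round(s_1, k_1) = 0xF8BE
s_3 = Round(s_2, k_2) = 0x7571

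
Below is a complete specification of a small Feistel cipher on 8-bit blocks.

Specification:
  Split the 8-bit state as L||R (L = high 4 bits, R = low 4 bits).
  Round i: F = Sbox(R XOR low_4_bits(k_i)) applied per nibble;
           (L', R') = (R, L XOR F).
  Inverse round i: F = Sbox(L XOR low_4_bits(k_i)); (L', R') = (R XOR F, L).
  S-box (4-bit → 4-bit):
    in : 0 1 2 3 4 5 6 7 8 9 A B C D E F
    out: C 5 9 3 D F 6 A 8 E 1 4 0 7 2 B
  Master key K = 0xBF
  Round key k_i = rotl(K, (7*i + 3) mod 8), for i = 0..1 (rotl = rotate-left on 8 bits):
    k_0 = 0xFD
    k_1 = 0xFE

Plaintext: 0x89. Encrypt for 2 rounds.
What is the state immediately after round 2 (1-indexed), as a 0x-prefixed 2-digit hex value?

s_0 = plaintext = 0x89
s_1 = Round(s_0, k_0) = 0x95
s_2 = Round(s_1, k_1) = 0x5D

0x5D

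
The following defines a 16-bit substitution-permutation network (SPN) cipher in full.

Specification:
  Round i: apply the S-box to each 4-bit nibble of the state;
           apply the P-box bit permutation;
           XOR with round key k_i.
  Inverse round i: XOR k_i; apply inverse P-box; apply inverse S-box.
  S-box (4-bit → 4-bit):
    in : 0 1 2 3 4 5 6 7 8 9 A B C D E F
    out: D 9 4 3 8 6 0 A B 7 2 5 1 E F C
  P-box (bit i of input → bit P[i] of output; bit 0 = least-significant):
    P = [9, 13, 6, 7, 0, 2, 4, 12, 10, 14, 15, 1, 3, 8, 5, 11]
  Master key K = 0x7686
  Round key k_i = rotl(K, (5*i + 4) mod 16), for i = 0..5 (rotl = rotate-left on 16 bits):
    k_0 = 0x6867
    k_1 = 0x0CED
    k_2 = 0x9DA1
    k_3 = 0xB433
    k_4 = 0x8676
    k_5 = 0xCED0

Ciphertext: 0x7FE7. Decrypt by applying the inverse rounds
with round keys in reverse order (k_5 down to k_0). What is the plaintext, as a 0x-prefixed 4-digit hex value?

s_0 = ciphertext = 0x7FE7
s_1 = InvRound(s_0, k_5) = 0x5FEA
s_2 = InvRound(s_1, k_4) = 0x85D4
s_3 = InvRound(s_2, k_3) = 0x548D
s_4 = InvRound(s_3, k_2) = 0xE5A6
s_5 = InvRound(s_4, k_1) = 0x8DC5
s_6 = InvRound(s_5, k_0) = 0x5E67

0x5E67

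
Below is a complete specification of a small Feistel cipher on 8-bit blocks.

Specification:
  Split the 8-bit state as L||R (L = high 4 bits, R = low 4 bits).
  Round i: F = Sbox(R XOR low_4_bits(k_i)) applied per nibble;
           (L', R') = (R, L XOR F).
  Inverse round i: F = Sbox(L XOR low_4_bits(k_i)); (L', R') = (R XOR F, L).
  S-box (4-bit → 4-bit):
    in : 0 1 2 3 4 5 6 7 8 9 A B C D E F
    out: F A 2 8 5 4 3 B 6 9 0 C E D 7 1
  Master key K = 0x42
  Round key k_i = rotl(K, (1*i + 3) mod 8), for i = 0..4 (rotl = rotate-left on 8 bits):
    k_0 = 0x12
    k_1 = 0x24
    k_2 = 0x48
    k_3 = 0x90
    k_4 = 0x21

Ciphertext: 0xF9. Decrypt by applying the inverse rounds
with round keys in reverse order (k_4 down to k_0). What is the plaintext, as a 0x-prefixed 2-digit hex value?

s_0 = ciphertext = 0xF9
s_1 = InvRound(s_0, k_4) = 0xEF
s_2 = InvRound(s_1, k_3) = 0x8E
s_3 = InvRound(s_2, k_2) = 0x18
s_4 = InvRound(s_3, k_1) = 0xC1
s_5 = InvRound(s_4, k_0) = 0x6C

0x6C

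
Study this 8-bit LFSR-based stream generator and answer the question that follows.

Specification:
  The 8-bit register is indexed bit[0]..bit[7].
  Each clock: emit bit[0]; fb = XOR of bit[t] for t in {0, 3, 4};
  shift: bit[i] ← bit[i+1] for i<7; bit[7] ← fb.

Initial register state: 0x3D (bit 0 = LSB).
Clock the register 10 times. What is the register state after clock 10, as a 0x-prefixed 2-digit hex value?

reg_0 = 0x3D
clock 1: out=1, reg = 0x9E
clock 2: out=0, reg = 0x4F
clock 3: out=1, reg = 0x27
clock 4: out=1, reg = 0x93
clock 5: out=1, reg = 0x49
clock 6: out=1, reg = 0x24
clock 7: out=0, reg = 0x12
clock 8: out=0, reg = 0x89
clock 9: out=1, reg = 0x44
clock 10: out=0, reg = 0x22

0x22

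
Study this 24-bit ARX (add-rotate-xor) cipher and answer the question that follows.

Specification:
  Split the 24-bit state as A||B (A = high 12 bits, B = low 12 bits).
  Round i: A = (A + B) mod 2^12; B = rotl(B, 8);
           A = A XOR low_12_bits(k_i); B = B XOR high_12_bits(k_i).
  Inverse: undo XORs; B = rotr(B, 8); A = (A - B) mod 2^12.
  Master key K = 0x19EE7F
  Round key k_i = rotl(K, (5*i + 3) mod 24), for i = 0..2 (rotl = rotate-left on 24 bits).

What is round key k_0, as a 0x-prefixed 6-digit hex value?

K = 0x19EE7F
k_0 = rotl(K, (5*0+3) mod 24) = rotl(K, 3) = 0xCF73F8

0xCF73F8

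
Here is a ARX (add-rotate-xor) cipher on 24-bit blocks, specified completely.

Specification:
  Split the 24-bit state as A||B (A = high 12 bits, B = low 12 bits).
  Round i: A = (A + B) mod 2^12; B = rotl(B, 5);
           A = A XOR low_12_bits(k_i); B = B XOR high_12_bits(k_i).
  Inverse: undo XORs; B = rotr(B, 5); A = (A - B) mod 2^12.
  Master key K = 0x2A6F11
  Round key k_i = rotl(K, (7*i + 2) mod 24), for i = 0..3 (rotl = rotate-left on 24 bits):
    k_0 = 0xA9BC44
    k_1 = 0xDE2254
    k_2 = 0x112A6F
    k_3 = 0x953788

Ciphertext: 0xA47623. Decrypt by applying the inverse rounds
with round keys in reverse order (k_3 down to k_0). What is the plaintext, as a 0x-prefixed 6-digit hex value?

s_0 = ciphertext = 0xA47623
s_1 = InvRound(s_0, k_3) = 0x55487B
s_2 = InvRound(s_1, k_2) = 0xA704CB
s_3 = InvRound(s_2, k_1) = 0x35B4C9
s_4 = InvRound(s_3, k_0) = 0x5AD972

0x5AD972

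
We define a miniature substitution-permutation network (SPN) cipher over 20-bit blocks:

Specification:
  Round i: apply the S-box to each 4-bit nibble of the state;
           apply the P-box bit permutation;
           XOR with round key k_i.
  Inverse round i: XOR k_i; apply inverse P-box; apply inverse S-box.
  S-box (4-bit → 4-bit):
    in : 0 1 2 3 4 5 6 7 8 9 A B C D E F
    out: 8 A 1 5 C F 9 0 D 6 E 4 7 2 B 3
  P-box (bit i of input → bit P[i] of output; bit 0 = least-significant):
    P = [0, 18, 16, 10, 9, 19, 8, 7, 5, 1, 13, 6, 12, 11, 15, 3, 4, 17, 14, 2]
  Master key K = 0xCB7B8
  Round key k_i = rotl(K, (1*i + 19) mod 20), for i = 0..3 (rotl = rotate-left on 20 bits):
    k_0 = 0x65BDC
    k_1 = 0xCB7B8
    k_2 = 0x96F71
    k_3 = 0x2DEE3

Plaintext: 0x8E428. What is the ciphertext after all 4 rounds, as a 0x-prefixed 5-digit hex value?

s_0 = plaintext = 0x8E428
s_1 = Round(s_0, k_0) = 0x72581
s_2 = Round(s_1, k_1) = 0x8805A
s_3 = Round(s_2, k_2) = 0x4B8AD
s_4 = Round(s_3, k_3) = 0xE3F07

0xE3F07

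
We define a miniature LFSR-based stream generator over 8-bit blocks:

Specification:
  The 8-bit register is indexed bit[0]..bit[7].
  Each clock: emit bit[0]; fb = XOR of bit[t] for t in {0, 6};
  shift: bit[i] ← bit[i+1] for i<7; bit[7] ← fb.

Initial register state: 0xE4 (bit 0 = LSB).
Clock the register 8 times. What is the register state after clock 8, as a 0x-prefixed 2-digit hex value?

0xCB

reg_0 = 0xE4
clock 1: out=0, reg = 0xF2
clock 2: out=0, reg = 0xF9
clock 3: out=1, reg = 0x7C
clock 4: out=0, reg = 0xBE
clock 5: out=0, reg = 0x5F
clock 6: out=1, reg = 0x2F
clock 7: out=1, reg = 0x97
clock 8: out=1, reg = 0xCB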